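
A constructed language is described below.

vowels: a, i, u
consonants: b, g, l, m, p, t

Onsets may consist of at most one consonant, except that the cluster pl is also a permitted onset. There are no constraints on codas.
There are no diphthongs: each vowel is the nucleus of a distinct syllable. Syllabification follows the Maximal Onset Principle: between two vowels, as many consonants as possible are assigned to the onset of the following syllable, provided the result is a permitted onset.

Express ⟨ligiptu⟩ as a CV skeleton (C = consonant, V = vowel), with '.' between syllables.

Nuclei (vowels): i, i, u → 3 syllables.
σ1/σ2 boundary: just /g/ — single C goes to the following onset.
σ2/σ3 boundary: /pt/ splits as /p/ + /t/ (/t/ is the longest suffix that is a licit onset).
Result: li.gip.tu.
Mapping each syllable to C/V: /li/ → CV, /gip/ → CVC, /tu/ → CV.

CV.CVC.CV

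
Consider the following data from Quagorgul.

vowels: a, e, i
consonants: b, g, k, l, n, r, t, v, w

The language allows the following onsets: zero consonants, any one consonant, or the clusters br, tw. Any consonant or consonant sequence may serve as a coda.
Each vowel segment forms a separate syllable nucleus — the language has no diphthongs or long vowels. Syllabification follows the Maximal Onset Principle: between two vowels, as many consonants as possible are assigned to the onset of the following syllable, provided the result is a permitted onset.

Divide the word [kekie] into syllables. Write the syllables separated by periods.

ke.ki.e

Nuclei (vowels): e, i, e → 3 syllables.
σ1/σ2 boundary: /k/ → onset of the next syllable (single consonants are always licit onsets).
σ2/σ3 boundary: no consonants, so the boundary falls immediately after /i/.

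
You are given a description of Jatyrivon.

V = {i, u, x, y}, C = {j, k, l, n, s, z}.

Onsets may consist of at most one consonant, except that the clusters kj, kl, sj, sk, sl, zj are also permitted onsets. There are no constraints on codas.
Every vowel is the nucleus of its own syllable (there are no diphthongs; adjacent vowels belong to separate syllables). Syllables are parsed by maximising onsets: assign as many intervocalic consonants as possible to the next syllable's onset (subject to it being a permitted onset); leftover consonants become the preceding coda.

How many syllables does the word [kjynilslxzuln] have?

Nuclei (vowels): y, i, x, u → 4 syllables.

4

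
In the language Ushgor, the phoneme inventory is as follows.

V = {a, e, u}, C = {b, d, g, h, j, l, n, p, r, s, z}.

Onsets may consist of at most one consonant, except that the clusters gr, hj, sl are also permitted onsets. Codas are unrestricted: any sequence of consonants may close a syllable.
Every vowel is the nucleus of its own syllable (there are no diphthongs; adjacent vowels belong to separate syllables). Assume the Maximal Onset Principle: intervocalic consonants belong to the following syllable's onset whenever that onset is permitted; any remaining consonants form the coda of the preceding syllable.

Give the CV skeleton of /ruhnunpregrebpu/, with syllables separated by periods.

CVC.CVCC.CV.CCVC.CV

The vowels are u, u, e, e, u — 5 nuclei, so 5 syllables.
σ1/σ2 boundary: /hn/ — longest licit onset from the right is /n/, leaving /h/ as coda.
σ2/σ3 boundary: /npr/ — longest licit onset from the right is /r/, leaving /np/ as coda.
σ3/σ4 boundary: /gr/ — entire cluster is a permitted onset → onset /gr/, coda ∅.
σ4/σ5 boundary: /bp/ splits as /b/ + /p/ (/p/ is the longest suffix that is a licit onset).
Putting it together: ruh.nunp.re.greb.pu.
Mapping each syllable to C/V: /ruh/ → CVC, /nunp/ → CVCC, /re/ → CV, /greb/ → CCVC, /pu/ → CV.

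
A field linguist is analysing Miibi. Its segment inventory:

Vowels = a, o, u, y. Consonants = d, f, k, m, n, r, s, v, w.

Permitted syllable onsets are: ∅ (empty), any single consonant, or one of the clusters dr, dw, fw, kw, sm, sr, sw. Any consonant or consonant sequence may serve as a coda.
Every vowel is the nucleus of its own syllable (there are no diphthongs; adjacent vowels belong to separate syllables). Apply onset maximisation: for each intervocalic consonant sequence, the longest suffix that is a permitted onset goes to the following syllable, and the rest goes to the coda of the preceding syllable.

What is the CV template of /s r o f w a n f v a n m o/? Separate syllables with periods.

CCV.CCVCC.CVC.CV

The vowels are o, a, a, o — 4 nuclei, so 4 syllables.
σ1/σ2 boundary: /fw/ — entire cluster is a permitted onset → onset /fw/, coda ∅.
σ2/σ3 boundary: /nfv/; trying suffixes from longest down, /v/ is the first permitted one, so coda /nf/ | onset /v/.
σ3/σ4 boundary: cluster /nm/ — the longest permitted-onset suffix is /m/; onset = /m/, preceding coda = /n/.
Syllabification: sro.fwanf.van.mo.
Mapping each syllable to C/V: /sro/ → CCV, /fwanf/ → CCVCC, /van/ → CVC, /mo/ → CV.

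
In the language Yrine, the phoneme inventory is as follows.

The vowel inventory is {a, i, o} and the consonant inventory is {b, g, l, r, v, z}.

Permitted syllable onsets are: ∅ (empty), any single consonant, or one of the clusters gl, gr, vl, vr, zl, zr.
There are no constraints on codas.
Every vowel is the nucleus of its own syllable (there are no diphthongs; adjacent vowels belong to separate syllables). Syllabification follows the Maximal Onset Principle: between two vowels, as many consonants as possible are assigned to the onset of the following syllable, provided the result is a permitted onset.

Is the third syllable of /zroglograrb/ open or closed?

closed

Nuclei (vowels): o, o, a → 3 syllables.
σ1/σ2 boundary: cluster /gl/ — /gl/ is itself a permitted onset, so the whole cluster goes right; preceding coda = ∅.
σ2/σ3 boundary: /gr/ is a licit onset in full, so it all attaches to the next syllable.
So the parse is zro.glo.grarb.
Syllable 3 is /grarb/ with coda /rb/, so it is closed.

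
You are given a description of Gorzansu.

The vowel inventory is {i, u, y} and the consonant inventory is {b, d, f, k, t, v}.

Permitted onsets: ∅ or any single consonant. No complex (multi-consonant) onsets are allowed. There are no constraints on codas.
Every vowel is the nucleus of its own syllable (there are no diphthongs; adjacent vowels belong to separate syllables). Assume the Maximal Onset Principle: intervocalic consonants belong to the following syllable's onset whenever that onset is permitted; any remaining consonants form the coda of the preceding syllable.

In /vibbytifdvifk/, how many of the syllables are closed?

Vowels present: i, y, i, i; each is a nucleus, giving 4 syllables.
σ1/σ2 boundary: cluster /bb/ — the longest permitted-onset suffix is /b/; onset = /b/, preceding coda = /b/.
σ2/σ3 boundary: just /t/ — single C goes to the following onset.
σ3/σ4 boundary: /fdv/ — longest licit onset from the right is /v/, leaving /fd/ as coda.
Syllabification: vib.by.tifd.vifk.
Classifying each syllable: /vib/ (closed), /by/ (open), /tifd/ (closed), /vifk/ (closed).
Closed syllables: 3.

3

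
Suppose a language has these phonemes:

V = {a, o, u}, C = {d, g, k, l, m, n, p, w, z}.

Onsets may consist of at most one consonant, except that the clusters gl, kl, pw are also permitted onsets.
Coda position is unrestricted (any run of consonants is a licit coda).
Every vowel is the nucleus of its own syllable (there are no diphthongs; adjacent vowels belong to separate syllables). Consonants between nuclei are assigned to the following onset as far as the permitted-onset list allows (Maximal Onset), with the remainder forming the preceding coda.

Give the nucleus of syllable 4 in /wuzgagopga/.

a

Nuclei (vowels): u, a, o, a → 4 syllables.
The fourth nucleus (vowel 4 from the left) is /a/.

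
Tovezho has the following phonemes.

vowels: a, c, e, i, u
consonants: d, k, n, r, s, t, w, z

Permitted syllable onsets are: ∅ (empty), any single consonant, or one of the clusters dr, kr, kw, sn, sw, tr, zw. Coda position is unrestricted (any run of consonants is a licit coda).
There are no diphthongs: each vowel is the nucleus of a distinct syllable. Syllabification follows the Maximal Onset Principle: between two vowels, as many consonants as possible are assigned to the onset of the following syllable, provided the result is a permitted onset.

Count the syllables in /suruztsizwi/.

The vowels are u, u, i, i — 4 nuclei, so 4 syllables.

4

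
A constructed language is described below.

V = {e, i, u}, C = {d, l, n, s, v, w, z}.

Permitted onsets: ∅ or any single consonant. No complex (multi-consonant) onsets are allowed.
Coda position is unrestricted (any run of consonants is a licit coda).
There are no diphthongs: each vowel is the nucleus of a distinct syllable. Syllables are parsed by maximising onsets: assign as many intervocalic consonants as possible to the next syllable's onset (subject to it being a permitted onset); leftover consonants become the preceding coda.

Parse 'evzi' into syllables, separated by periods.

ev.zi

Vowels present: e, i; each is a nucleus, giving 2 syllables.
σ1/σ2 boundary: /vz/; trying suffixes from longest down, /z/ is the first permitted one, so coda /v/ | onset /z/.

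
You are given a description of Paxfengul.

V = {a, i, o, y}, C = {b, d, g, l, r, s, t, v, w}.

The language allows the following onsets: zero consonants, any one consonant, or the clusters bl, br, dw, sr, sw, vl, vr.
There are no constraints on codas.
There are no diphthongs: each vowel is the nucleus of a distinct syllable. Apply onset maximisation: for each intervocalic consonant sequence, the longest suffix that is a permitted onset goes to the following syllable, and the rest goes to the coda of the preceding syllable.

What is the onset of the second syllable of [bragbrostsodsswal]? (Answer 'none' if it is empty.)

br

Vowels present: a, o, o, a; each is a nucleus, giving 4 syllables.
V1 /a/ – V2 /o/: /gbr/ splits as /g/ + /br/ (/br/ is the longest suffix that is a licit onset).
V2 /o/ – V3 /o/: /sts/ splits as /st/ + /s/ (/s/ is the longest suffix that is a licit onset).
V3 /o/ – V4 /a/: /dssw/ splits as /ds/ + /sw/ (/sw/ is the longest suffix that is a licit onset).
Syllabification: brag.brost.sods.swal.
Syllable 2 is /brost/: onset /br/, nucleus /o/, coda /st/.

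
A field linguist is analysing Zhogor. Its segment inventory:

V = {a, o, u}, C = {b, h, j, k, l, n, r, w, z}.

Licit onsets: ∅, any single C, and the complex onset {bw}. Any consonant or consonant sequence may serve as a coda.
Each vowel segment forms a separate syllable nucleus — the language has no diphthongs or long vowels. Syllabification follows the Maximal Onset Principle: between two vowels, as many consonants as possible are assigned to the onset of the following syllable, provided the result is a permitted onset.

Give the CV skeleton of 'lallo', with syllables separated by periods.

The vowels are a, o — 2 nuclei, so 2 syllables.
Between /a/ (V1) and /o/ (V2): cluster /ll/ — the longest permitted-onset suffix is /l/; onset = /l/, preceding coda = /l/.
So the parse is lal.lo.
Mapping each syllable to C/V: /lal/ → CVC, /lo/ → CV.

CVC.CV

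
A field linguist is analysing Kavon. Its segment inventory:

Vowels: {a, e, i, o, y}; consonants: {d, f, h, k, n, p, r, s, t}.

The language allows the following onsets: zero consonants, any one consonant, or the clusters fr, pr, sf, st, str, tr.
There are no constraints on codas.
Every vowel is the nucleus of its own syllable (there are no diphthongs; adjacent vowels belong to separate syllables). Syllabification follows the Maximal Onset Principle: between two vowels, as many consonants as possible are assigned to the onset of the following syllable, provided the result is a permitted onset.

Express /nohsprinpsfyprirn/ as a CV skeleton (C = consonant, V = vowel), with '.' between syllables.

Nuclei (vowels): o, i, y, i → 4 syllables.
σ1/σ2 boundary: cluster /hspr/ — the longest permitted-onset suffix is /pr/; onset = /pr/, preceding coda = /hs/.
σ2/σ3 boundary: cluster /npsf/ — the longest permitted-onset suffix is /sf/; onset = /sf/, preceding coda = /np/.
σ3/σ4 boundary: cluster /pr/ — /pr/ is itself a permitted onset, so the whole cluster goes right; preceding coda = ∅.
So the parse is nohs.prinp.sfy.prirn.
Mapping each syllable to C/V: /nohs/ → CVCC, /prinp/ → CCVCC, /sfy/ → CCV, /prirn/ → CCVCC.

CVCC.CCVCC.CCV.CCVCC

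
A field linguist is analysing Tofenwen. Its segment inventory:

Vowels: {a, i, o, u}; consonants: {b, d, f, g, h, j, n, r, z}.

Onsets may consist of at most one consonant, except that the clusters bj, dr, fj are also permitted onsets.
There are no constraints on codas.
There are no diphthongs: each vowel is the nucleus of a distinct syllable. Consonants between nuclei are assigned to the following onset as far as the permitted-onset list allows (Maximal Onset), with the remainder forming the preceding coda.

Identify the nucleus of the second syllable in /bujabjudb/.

a

The vowels are u, a, u — 3 nuclei, so 3 syllables.
The second nucleus (vowel 2 from the left) is /a/.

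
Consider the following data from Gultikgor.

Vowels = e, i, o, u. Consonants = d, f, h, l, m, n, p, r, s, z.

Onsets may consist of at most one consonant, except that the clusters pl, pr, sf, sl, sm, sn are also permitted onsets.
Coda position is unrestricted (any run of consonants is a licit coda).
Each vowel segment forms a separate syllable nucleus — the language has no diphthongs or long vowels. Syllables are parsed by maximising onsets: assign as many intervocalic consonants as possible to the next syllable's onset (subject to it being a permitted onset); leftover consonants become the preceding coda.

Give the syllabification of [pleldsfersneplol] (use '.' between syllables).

pleld.sfer.sne.plol

Nuclei (vowels): e, e, e, o → 4 syllables.
/e…e/ gap (V1→V2): /ldsf/; trying suffixes from longest down, /sf/ is the first permitted one, so coda /ld/ | onset /sf/.
/e…e/ gap (V2→V3): /rsn/ splits as /r/ + /sn/ (/sn/ is the longest suffix that is a licit onset).
/e…o/ gap (V3→V4): cluster /pl/ — /pl/ is itself a permitted onset, so the whole cluster goes right; preceding coda = ∅.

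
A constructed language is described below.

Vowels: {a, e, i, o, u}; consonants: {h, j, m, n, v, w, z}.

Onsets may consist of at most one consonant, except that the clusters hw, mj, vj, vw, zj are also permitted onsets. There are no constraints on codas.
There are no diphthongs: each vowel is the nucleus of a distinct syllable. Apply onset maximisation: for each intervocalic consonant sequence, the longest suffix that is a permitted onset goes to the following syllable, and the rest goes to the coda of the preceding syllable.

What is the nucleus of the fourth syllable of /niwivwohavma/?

a

Nuclei (vowels): i, i, o, a, a → 5 syllables.
The fourth nucleus (vowel 4 from the left) is /a/.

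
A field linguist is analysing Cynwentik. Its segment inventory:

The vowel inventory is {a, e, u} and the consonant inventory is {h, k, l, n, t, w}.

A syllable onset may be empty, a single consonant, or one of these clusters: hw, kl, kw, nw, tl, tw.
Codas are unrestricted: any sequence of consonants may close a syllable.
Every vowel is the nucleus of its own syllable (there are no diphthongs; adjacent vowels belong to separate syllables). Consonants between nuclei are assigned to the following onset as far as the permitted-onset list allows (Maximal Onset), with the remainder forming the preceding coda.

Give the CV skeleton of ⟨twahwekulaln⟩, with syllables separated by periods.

CCV.CCV.CV.CVCC

Nuclei (vowels): a, e, u, a → 4 syllables.
V1 /a/ – V2 /e/: /hw/ — entire cluster is a permitted onset → onset /hw/, coda ∅.
V2 /e/ – V3 /u/: just /k/ — single C goes to the following onset.
V3 /u/ – V4 /a/: /l/ → onset of the next syllable (single consonants are always licit onsets).
Syllabification: twa.hwe.ku.laln.
Mapping each syllable to C/V: /twa/ → CCV, /hwe/ → CCV, /ku/ → CV, /laln/ → CVCC.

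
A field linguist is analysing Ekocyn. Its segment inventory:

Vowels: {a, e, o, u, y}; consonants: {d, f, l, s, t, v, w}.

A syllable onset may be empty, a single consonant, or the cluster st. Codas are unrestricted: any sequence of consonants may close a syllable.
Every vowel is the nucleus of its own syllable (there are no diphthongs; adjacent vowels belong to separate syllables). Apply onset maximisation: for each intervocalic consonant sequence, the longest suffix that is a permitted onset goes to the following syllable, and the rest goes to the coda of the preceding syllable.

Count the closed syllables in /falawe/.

0

Vowels present: a, a, e; each is a nucleus, giving 3 syllables.
V1 /a/ – V2 /a/: /l/ is a single consonant, so it becomes the next onset.
V2 /a/ – V3 /e/: /w/ is a single consonant, so it becomes the next onset.
Putting it together: fa.la.we.
Classifying each syllable: /fa/ (open), /la/ (open), /we/ (open).
Closed syllables: 0.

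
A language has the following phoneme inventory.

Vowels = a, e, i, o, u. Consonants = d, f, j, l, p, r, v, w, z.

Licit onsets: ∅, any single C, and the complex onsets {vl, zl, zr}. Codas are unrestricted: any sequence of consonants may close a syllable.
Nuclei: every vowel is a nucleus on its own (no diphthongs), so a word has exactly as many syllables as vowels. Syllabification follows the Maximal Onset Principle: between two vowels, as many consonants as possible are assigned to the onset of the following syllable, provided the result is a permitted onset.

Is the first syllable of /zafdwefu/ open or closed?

closed

Vowels present: a, e, u; each is a nucleus, giving 3 syllables.
σ1/σ2 boundary: /fdw/; trying suffixes from longest down, /w/ is the first permitted one, so coda /fd/ | onset /w/.
σ2/σ3 boundary: /f/ is a single consonant, so it becomes the next onset.
So the parse is zafd.we.fu.
Syllable 1 is /zafd/ with coda /fd/, so it is closed.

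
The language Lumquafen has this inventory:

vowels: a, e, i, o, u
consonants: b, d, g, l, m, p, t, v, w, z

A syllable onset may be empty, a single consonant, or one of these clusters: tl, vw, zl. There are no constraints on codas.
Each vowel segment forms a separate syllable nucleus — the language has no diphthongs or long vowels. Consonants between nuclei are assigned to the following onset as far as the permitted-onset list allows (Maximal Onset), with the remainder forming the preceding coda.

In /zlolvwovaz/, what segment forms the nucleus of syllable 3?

The vowels are o, o, a — 3 nuclei, so 3 syllables.
The third nucleus (vowel 3 from the left) is /a/.

a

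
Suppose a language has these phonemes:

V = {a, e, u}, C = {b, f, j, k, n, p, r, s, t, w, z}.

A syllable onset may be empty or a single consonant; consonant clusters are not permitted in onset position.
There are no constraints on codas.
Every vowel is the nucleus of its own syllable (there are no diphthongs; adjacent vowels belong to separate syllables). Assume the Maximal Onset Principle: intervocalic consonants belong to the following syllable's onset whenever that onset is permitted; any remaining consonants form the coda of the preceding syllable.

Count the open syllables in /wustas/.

0

Vowels present: u, a; each is a nucleus, giving 2 syllables.
/u…a/ gap (V1→V2): /st/; trying suffixes from longest down, /t/ is the first permitted one, so coda /s/ | onset /t/.
Result: wus.tas.
Classifying each syllable: /wus/ (closed), /tas/ (closed).
Open syllables: 0.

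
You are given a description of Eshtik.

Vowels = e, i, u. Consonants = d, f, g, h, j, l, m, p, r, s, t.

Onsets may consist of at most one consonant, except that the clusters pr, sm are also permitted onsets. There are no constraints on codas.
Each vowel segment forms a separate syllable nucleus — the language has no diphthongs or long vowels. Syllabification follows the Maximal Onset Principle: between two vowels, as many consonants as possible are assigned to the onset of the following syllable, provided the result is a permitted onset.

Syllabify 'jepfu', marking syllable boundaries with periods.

The vowels are e, u — 2 nuclei, so 2 syllables.
V1 /e/ – V2 /u/: /pf/ — longest licit onset from the right is /f/, leaving /p/ as coda.

jep.fu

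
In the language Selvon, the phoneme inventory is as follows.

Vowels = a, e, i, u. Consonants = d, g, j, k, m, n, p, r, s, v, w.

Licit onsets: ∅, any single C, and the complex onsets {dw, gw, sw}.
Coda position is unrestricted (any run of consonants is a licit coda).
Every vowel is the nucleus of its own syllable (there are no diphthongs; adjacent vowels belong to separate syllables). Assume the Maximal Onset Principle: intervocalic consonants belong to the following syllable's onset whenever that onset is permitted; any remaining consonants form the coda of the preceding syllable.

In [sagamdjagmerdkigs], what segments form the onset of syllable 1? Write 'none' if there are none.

The vowels are a, a, a, e, i — 5 nuclei, so 5 syllables.
σ1/σ2 boundary: /g/ is a single consonant, so it becomes the next onset.
σ2/σ3 boundary: /mdj/ splits as /md/ + /j/ (/j/ is the longest suffix that is a licit onset).
σ3/σ4 boundary: /gm/; trying suffixes from longest down, /m/ is the first permitted one, so coda /g/ | onset /m/.
σ4/σ5 boundary: /rdk/; trying suffixes from longest down, /k/ is the first permitted one, so coda /rd/ | onset /k/.
Result: sa.gamd.jag.merd.kigs.
Syllable 1 is /sa/: onset /s/, nucleus /a/, coda ∅.

s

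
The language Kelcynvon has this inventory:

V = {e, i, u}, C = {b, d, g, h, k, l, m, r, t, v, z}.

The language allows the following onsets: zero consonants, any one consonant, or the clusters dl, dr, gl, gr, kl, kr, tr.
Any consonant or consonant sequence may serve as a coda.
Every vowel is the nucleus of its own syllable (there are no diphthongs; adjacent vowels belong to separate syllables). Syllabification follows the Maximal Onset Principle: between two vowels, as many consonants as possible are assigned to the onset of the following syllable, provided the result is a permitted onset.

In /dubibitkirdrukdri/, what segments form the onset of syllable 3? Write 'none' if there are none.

b

Nuclei (vowels): u, i, i, i, u, i → 6 syllables.
σ1/σ2 boundary: /b/ → onset of the next syllable (single consonants are always licit onsets).
σ2/σ3 boundary: just /b/ — single C goes to the following onset.
σ3/σ4 boundary: cluster /tk/ — the longest permitted-onset suffix is /k/; onset = /k/, preceding coda = /t/.
σ4/σ5 boundary: /rdr/ splits as /r/ + /dr/ (/dr/ is the longest suffix that is a licit onset).
σ5/σ6 boundary: cluster /kdr/ — the longest permitted-onset suffix is /dr/; onset = /dr/, preceding coda = /k/.
So the parse is du.bi.bit.kir.druk.dri.
Syllable 3 is /bit/: onset /b/, nucleus /i/, coda /t/.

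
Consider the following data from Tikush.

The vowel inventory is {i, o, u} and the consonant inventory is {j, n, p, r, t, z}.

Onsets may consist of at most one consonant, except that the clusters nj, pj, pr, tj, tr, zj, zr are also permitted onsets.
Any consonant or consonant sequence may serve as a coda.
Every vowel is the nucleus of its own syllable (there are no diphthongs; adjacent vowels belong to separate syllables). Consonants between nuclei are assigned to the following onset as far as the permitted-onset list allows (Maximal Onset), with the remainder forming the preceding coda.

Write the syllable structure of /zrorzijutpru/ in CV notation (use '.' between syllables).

CCVC.CV.CVC.CCV

Vowels present: o, i, u, u; each is a nucleus, giving 4 syllables.
V1 /o/ – V2 /i/: /rz/ splits as /r/ + /z/ (/z/ is the longest suffix that is a licit onset).
V2 /i/ – V3 /u/: just /j/ — single C goes to the following onset.
V3 /u/ – V4 /u/: /tpr/ — longest licit onset from the right is /pr/, leaving /t/ as coda.
So the parse is zror.zi.jut.pru.
Mapping each syllable to C/V: /zror/ → CCVC, /zi/ → CV, /jut/ → CVC, /pru/ → CCV.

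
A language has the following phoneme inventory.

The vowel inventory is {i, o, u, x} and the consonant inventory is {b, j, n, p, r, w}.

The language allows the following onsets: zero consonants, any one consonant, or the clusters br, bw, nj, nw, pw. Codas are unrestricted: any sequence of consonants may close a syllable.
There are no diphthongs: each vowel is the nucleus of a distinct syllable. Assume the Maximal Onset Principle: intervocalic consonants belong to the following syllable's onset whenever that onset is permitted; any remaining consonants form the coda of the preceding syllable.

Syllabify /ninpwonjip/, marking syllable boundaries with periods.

Vowels present: i, o, i; each is a nucleus, giving 3 syllables.
Between /i/ (V1) and /o/ (V2): /npw/; trying suffixes from longest down, /pw/ is the first permitted one, so coda /n/ | onset /pw/.
Between /o/ (V2) and /i/ (V3): /nj/ is a licit onset in full, so it all attaches to the next syllable.

nin.pwo.njip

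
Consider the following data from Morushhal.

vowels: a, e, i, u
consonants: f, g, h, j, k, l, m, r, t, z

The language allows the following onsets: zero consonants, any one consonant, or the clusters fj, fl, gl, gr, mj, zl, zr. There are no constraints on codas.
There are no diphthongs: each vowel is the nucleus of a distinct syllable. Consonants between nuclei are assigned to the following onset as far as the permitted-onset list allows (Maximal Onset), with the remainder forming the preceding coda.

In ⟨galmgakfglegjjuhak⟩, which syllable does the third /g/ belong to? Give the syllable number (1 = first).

Vowels present: a, a, e, u, a; each is a nucleus, giving 5 syllables.
Between /a/ (V1) and /a/ (V2): /lmg/; trying suffixes from longest down, /g/ is the first permitted one, so coda /lm/ | onset /g/.
Between /a/ (V2) and /e/ (V3): /kfgl/ splits as /kf/ + /gl/ (/gl/ is the longest suffix that is a licit onset).
Between /e/ (V3) and /u/ (V4): /gjj/; trying suffixes from longest down, /j/ is the first permitted one, so coda /gj/ | onset /j/.
Between /u/ (V4) and /a/ (V5): just /h/ — single C goes to the following onset.
Result: galm.gakf.glegj.ju.hak.
The third /g/ is in the onset of syllable 3 (/glegj/).

3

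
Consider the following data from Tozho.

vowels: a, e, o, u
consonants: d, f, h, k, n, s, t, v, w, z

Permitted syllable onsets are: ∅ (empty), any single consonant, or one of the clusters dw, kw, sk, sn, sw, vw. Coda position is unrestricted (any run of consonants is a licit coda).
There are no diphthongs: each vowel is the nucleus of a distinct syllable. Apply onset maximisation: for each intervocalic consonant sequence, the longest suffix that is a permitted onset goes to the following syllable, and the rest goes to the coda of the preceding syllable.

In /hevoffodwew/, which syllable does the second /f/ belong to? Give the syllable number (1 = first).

Nuclei (vowels): e, o, o, e → 4 syllables.
/e…o/ gap (V1→V2): /v/ → onset of the next syllable (single consonants are always licit onsets).
/o…o/ gap (V2→V3): /ff/ splits as /f/ + /f/ (/f/ is the longest suffix that is a licit onset).
/o…e/ gap (V3→V4): /dw/ — entire cluster is a permitted onset → onset /dw/, coda ∅.
Putting it together: he.vof.fo.dwew.
The second /f/ is in the onset of syllable 3 (/fo/).

3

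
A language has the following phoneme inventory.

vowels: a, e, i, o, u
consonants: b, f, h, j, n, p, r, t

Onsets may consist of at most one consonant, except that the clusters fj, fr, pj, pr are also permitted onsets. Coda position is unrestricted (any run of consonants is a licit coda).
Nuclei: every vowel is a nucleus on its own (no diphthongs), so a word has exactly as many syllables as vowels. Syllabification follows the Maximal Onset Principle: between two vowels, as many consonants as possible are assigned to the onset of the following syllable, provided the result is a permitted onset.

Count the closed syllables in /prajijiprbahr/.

Nuclei (vowels): a, i, i, a → 4 syllables.
σ1/σ2 boundary: /j/ → onset of the next syllable (single consonants are always licit onsets).
σ2/σ3 boundary: /j/ → onset of the next syllable (single consonants are always licit onsets).
σ3/σ4 boundary: /prb/; trying suffixes from longest down, /b/ is the first permitted one, so coda /pr/ | onset /b/.
Putting it together: pra.ji.jipr.bahr.
Classifying each syllable: /pra/ (open), /ji/ (open), /jipr/ (closed), /bahr/ (closed).
Closed syllables: 2.

2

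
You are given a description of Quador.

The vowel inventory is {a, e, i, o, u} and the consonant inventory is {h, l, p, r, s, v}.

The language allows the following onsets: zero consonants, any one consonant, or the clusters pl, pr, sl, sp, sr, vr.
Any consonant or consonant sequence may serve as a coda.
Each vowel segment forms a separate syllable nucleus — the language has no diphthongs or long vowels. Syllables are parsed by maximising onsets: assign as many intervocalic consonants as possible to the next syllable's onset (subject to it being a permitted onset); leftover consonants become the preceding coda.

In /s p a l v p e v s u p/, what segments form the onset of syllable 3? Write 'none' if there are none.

Nuclei (vowels): a, e, u → 3 syllables.
σ1/σ2 boundary: cluster /lvp/ — the longest permitted-onset suffix is /p/; onset = /p/, preceding coda = /lv/.
σ2/σ3 boundary: cluster /vs/ — the longest permitted-onset suffix is /s/; onset = /s/, preceding coda = /v/.
So the parse is spalv.pev.sup.
Syllable 3 is /sup/: onset /s/, nucleus /u/, coda /p/.

s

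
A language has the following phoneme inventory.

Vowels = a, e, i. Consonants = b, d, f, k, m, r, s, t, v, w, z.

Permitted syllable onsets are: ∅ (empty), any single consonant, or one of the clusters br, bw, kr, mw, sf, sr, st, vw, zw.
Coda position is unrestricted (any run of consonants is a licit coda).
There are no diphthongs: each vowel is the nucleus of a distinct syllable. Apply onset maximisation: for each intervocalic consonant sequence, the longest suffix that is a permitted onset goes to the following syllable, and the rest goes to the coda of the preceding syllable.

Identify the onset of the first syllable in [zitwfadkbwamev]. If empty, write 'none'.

The vowels are i, a, a, e — 4 nuclei, so 4 syllables.
σ1/σ2 boundary: /twf/ splits as /tw/ + /f/ (/f/ is the longest suffix that is a licit onset).
σ2/σ3 boundary: /dkbw/ — longest licit onset from the right is /bw/, leaving /dk/ as coda.
σ3/σ4 boundary: /m/ is a single consonant, so it becomes the next onset.
Putting it together: zitw.fadk.bwa.mev.
Syllable 1 is /zitw/: onset /z/, nucleus /i/, coda /tw/.

z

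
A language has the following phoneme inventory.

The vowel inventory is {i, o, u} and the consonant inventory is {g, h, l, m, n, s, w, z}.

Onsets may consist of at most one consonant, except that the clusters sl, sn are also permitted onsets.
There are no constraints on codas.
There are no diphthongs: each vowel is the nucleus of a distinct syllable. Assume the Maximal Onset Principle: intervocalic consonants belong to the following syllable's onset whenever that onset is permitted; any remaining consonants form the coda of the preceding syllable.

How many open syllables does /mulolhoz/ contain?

The vowels are u, o, o — 3 nuclei, so 3 syllables.
/u…o/ gap (V1→V2): /l/ → onset of the next syllable (single consonants are always licit onsets).
/o…o/ gap (V2→V3): /lh/; trying suffixes from longest down, /h/ is the first permitted one, so coda /l/ | onset /h/.
Result: mu.lol.hoz.
Classifying each syllable: /mu/ (open), /lol/ (closed), /hoz/ (closed).
Open syllables: 1.

1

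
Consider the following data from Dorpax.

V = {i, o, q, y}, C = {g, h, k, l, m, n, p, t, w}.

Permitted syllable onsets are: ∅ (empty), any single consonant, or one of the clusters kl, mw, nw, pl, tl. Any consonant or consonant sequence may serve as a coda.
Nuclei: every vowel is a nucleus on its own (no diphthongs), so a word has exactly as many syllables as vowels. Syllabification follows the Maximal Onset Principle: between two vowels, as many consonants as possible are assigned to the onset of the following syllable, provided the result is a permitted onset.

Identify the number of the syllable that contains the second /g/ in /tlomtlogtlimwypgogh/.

5

The vowels are o, o, i, y, o — 5 nuclei, so 5 syllables.
σ1/σ2 boundary: /mtl/ splits as /m/ + /tl/ (/tl/ is the longest suffix that is a licit onset).
σ2/σ3 boundary: /gtl/ splits as /g/ + /tl/ (/tl/ is the longest suffix that is a licit onset).
σ3/σ4 boundary: /mw/ is a licit onset in full, so it all attaches to the next syllable.
σ4/σ5 boundary: /pg/ splits as /p/ + /g/ (/g/ is the longest suffix that is a licit onset).
So the parse is tlom.tlog.tli.mwyp.gogh.
The second /g/ is in the onset of syllable 5 (/gogh/).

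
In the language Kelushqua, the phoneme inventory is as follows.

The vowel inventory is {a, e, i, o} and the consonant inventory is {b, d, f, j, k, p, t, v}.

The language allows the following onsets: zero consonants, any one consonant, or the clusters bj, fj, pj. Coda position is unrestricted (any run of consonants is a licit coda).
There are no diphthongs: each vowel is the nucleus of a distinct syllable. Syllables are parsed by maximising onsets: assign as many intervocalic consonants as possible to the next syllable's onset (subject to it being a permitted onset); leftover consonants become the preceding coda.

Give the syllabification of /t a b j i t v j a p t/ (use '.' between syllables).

ta.bjitv.japt

Nuclei (vowels): a, i, a → 3 syllables.
/a…i/ gap (V1→V2): /bj/ is a licit onset in full, so it all attaches to the next syllable.
/i…a/ gap (V2→V3): /tvj/ splits as /tv/ + /j/ (/j/ is the longest suffix that is a licit onset).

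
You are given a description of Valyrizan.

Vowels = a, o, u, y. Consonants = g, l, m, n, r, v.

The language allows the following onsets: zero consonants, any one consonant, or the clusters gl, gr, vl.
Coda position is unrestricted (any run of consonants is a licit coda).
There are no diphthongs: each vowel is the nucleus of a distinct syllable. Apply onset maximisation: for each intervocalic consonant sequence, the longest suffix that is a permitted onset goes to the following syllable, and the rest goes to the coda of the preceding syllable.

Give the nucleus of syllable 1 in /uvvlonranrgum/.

u

The vowels are u, o, a, u — 4 nuclei, so 4 syllables.
The first nucleus (vowel 1 from the left) is /u/.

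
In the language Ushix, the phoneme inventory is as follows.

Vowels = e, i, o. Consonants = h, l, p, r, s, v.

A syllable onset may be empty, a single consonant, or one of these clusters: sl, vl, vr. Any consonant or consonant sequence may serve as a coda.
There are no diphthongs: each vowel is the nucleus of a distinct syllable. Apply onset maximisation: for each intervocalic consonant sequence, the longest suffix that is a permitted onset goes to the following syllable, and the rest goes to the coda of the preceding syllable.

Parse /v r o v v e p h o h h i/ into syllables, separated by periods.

vrov.vep.hoh.hi

The vowels are o, e, o, i — 4 nuclei, so 4 syllables.
/o…e/ gap (V1→V2): /vv/ splits as /v/ + /v/ (/v/ is the longest suffix that is a licit onset).
/e…o/ gap (V2→V3): /ph/; trying suffixes from longest down, /h/ is the first permitted one, so coda /p/ | onset /h/.
/o…i/ gap (V3→V4): /hh/; trying suffixes from longest down, /h/ is the first permitted one, so coda /h/ | onset /h/.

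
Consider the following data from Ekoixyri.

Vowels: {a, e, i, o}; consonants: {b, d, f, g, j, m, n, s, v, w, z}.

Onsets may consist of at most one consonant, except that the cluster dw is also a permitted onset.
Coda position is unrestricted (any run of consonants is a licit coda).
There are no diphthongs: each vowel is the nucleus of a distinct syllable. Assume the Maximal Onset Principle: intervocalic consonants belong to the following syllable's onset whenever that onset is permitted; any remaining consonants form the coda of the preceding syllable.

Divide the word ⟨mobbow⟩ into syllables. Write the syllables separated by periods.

Vowels present: o, o; each is a nucleus, giving 2 syllables.
σ1/σ2 boundary: cluster /bb/ — the longest permitted-onset suffix is /b/; onset = /b/, preceding coda = /b/.

mob.bow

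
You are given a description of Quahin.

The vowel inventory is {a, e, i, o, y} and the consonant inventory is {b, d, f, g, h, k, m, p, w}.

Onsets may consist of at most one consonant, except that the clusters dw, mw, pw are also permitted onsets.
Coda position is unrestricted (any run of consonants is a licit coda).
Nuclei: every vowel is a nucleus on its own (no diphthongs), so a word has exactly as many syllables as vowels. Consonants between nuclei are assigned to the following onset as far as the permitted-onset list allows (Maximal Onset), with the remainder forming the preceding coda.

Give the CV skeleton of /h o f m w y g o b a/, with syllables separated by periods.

The vowels are o, y, o, a — 4 nuclei, so 4 syllables.
σ1/σ2 boundary: cluster /fmw/ — the longest permitted-onset suffix is /mw/; onset = /mw/, preceding coda = /f/.
σ2/σ3 boundary: /g/ is a single consonant, so it becomes the next onset.
σ3/σ4 boundary: just /b/ — single C goes to the following onset.
Putting it together: hof.mwy.go.ba.
Mapping each syllable to C/V: /hof/ → CVC, /mwy/ → CCV, /go/ → CV, /ba/ → CV.

CVC.CCV.CV.CV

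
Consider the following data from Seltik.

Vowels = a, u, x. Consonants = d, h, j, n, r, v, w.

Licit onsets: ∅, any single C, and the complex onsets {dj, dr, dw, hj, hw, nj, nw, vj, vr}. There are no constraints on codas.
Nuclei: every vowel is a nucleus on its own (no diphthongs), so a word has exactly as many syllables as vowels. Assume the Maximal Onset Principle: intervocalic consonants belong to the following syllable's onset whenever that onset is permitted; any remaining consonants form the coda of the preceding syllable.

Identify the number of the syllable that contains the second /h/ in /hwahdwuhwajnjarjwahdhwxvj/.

Nuclei (vowels): a, u, a, a, a, x → 6 syllables.
σ1/σ2 boundary: /hdw/ — longest licit onset from the right is /dw/, leaving /h/ as coda.
σ2/σ3 boundary: cluster /hw/ — /hw/ is itself a permitted onset, so the whole cluster goes right; preceding coda = ∅.
σ3/σ4 boundary: /jnj/; trying suffixes from longest down, /nj/ is the first permitted one, so coda /j/ | onset /nj/.
σ4/σ5 boundary: /rjw/ splits as /rj/ + /w/ (/w/ is the longest suffix that is a licit onset).
σ5/σ6 boundary: cluster /hdhw/ — the longest permitted-onset suffix is /hw/; onset = /hw/, preceding coda = /hd/.
Putting it together: hwah.dwu.hwaj.njarj.wahd.hwxvj.
The second /h/ is in the coda of syllable 1 (/hwah/).

1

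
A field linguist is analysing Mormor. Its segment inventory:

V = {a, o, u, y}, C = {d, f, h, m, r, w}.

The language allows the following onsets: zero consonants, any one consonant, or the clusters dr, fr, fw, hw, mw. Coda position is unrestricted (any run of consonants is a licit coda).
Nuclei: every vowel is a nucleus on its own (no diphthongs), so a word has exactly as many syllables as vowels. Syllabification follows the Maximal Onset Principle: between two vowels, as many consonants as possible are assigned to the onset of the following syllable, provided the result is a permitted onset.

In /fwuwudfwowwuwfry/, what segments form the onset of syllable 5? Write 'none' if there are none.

fr

Vowels present: u, u, o, u, y; each is a nucleus, giving 5 syllables.
Between /u/ (V1) and /u/ (V2): just /w/ — single C goes to the following onset.
Between /u/ (V2) and /o/ (V3): /dfw/ splits as /d/ + /fw/ (/fw/ is the longest suffix that is a licit onset).
Between /o/ (V3) and /u/ (V4): cluster /ww/ — the longest permitted-onset suffix is /w/; onset = /w/, preceding coda = /w/.
Between /u/ (V4) and /y/ (V5): /wfr/ splits as /w/ + /fr/ (/fr/ is the longest suffix that is a licit onset).
Putting it together: fwu.wud.fwow.wuw.fry.
Syllable 5 is /fry/: onset /fr/, nucleus /y/, coda ∅.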